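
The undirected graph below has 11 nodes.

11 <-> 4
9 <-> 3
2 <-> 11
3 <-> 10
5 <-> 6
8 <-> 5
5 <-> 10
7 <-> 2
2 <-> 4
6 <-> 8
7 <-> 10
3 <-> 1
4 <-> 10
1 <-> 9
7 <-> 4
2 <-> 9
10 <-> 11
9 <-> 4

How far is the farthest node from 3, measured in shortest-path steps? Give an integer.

3

Distances from 3: 1:1, 2:2, 4:2, 5:2, 6:3, 7:2, 8:3, 9:1, 10:1, 11:2.
The largest is 3 (to 6 and 8), so the eccentricity of 3 is 3.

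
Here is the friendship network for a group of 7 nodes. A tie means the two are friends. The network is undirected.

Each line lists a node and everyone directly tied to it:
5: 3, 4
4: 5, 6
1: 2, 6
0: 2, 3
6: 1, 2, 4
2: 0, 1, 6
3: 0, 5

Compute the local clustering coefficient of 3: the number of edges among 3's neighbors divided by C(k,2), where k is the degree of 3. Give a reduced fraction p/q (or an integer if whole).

3's neighbors: 0 and 5 (k = 2).
Possible neighbor pairs: C(2,2) = 1. Edges among them: none → e = 0.
Clustering(3) = 0/1.

0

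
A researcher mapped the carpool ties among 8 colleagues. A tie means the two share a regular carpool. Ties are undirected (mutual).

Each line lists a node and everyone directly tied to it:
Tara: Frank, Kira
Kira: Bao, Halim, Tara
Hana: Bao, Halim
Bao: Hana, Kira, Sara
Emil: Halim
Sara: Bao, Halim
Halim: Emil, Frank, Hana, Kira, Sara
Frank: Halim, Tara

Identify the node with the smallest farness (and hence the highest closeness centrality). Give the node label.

Farness (sum of distances to all others) for each node — Bao:13, Emil:15, Frank:13, Halim:9, Hana:13, Kira:11, Sara:13, Tara:15.
The smallest farness is 9, for Halim, so Halim has the highest closeness.

Halim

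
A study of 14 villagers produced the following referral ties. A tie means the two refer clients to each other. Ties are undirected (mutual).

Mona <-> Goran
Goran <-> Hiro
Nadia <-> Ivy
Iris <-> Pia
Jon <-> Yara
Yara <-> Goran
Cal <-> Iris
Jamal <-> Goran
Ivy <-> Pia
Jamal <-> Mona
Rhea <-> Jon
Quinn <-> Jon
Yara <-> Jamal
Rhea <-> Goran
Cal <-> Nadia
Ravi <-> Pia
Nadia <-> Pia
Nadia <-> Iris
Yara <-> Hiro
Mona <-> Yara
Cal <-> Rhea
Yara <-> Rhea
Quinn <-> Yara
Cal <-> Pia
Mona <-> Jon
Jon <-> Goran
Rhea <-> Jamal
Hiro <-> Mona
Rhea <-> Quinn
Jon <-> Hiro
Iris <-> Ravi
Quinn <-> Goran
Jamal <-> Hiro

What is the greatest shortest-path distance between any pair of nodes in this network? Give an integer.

5

Eccentricity of each node (its greatest distance to any other): Cal:3, Goran:4, Hiro:5, Iris:4, Ivy:5, Jamal:4, Jon:4, Mona:5, Nadia:4, Pia:4, Quinn:4, Ravi:5, Rhea:3, Yara:4.
The maximum eccentricity is 5, realized for instance by the pair Ravi–Mona via Ravi – Pia – Cal – Rhea – Jamal – Mona. So the diameter is 5.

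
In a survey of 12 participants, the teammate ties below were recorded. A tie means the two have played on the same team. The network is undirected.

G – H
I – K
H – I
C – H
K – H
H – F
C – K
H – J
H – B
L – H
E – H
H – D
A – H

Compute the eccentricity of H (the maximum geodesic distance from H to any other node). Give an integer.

Distances from H: A:1, B:1, C:1, D:1, E:1, F:1, G:1, I:1, J:1, K:1, L:1.
The largest is 1 (to K, G, L, B, E, C, I, J, D, A, and F), so the eccentricity of H is 1.

1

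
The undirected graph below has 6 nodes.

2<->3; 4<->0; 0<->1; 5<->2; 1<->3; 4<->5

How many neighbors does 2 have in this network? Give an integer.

2

2 is directly tied to 3 and 5. That is 2 neighbors, so the degree of 2 is 2.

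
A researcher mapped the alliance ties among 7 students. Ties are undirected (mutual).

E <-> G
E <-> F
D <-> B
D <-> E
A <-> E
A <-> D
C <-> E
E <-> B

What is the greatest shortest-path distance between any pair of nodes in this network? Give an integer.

2

Eccentricity of each node (its greatest distance to any other): A:2, B:2, C:2, D:2, E:1, F:2, G:2.
The maximum eccentricity is 2, realized for instance by the pair A–G via A – E – G. So the diameter is 2.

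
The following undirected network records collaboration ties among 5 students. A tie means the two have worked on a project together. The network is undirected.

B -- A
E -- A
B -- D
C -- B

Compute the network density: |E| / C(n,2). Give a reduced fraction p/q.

There are 4 edges and 5 nodes, so the maximum possible is C(5,2) = 10.
Density = 4/10 = 2/5.

2/5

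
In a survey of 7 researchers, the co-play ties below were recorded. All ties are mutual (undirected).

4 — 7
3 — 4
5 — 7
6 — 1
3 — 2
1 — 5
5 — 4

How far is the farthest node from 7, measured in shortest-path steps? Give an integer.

Distances from 7: 1:2, 2:3, 3:2, 4:1, 5:1, 6:3.
The largest is 3 (to 6 and 2), so the eccentricity of 7 is 3.

3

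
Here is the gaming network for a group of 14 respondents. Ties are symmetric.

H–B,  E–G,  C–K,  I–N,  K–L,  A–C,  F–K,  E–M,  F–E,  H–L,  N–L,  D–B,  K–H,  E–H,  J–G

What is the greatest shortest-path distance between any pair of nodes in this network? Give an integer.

Eccentricity of each node (its greatest distance to any other): A:6, B:4, C:5, D:5, E:4, F:4, G:5, H:3, I:6, J:6, K:4, L:4, M:5, N:5.
The maximum eccentricity is 6, realized for instance by the pair I–J via I – N – L – H – E – G – J. So the diameter is 6.

6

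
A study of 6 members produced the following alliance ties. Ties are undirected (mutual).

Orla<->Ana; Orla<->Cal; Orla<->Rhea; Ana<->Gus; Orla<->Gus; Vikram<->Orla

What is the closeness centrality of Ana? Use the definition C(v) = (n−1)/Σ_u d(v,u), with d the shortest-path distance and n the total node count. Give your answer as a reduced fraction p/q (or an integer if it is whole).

5/8

Distances from Ana: Cal:2, Gus:1, Orla:1, Rhea:2, Vikram:2. Sum = 8.
n = 6, so closeness = 5/8.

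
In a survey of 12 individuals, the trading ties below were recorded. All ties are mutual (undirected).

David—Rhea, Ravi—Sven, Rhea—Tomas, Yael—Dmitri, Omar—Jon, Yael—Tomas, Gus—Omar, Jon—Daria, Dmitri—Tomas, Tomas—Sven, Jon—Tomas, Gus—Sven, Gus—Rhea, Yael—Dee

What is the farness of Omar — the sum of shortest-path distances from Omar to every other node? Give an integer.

Distances from Omar: Daria:2, David:3, Dee:4, Dmitri:3, Gus:1, Jon:1, Ravi:3, Rhea:2, Sven:2, Tomas:2, Yael:3.
Sum = 2 + 3 + 4 + 3 + 1 + 1 + 3 + 2 + 2 + 2 + 3 = 26.

26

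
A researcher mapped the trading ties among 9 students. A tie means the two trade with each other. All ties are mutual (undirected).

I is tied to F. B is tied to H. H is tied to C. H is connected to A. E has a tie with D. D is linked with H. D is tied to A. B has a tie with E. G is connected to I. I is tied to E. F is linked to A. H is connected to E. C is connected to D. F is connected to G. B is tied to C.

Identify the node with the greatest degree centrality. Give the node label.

H

Degrees — A:3, B:3, C:3, D:4, E:4, F:3, G:2, H:5, I:3.
The maximum is 5, attained only by H.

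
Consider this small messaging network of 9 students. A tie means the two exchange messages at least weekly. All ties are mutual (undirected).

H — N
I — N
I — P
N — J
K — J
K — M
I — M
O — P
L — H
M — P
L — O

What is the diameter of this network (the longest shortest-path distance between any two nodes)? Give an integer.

Eccentricity of each node (its greatest distance to any other): H:3, I:3, J:4, K:4, L:4, M:3, N:3, O:4, P:3.
The maximum eccentricity is 4, realized for instance by the pair L–K via L – H – N – J – K. So the diameter is 4.

4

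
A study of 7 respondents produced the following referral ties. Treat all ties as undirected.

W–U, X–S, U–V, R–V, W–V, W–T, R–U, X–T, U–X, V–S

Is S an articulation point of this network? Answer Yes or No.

Even without S, every remaining node can still reach every other (the residual graph is connected), so S is not a cut vertex.

No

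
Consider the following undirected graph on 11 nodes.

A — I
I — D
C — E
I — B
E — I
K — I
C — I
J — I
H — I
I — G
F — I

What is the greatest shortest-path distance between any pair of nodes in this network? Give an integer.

Eccentricity of each node (its greatest distance to any other): A:2, B:2, C:2, D:2, E:2, F:2, G:2, H:2, I:1, J:2, K:2.
The maximum eccentricity is 2, realized for instance by the pair H–E via H – I – E. So the diameter is 2.

2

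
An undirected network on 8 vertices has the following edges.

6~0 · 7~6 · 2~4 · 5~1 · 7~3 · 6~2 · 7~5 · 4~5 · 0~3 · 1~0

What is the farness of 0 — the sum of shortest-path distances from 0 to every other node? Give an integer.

Distances from 0: 1:1, 2:2, 3:1, 4:3, 5:2, 6:1, 7:2.
Sum = 1 + 2 + 1 + 3 + 2 + 1 + 2 = 12.

12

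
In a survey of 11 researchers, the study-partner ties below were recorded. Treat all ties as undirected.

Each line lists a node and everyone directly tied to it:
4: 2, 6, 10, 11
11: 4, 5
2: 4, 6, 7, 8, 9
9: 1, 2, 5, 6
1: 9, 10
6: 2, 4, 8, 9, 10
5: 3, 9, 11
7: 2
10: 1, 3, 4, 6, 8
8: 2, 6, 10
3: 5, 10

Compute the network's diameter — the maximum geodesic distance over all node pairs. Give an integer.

Eccentricity of each node (its greatest distance to any other): 1:3, 2:3, 3:4, 4:2, 5:3, 6:2, 7:4, 8:3, 9:2, 10:3, 11:3.
The maximum eccentricity is 4, realized for instance by the pair 3–7 via 3 – 10 – 8 – 2 – 7. So the diameter is 4.

4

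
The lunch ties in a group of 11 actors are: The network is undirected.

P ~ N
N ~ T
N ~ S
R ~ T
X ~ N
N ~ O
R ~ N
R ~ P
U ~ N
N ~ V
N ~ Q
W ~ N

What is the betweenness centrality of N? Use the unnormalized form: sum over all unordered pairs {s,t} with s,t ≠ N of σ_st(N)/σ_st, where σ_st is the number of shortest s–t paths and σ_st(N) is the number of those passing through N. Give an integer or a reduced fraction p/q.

Pairs whose geodesics pass through N — O–S: 1; O–Q: 1; O–X: 1; O–U: 1; O–V: 1; O–P: 1; O–R: 1; O–T: 1; O–W: 1; S–Q: 1; S–X: 1; S–U: 1; S–V: 1; S–P: 1 … (+29 more pairs).
All other pairs contribute 0.
Summing the contributions gives betweenness(N) = 85/2.

85/2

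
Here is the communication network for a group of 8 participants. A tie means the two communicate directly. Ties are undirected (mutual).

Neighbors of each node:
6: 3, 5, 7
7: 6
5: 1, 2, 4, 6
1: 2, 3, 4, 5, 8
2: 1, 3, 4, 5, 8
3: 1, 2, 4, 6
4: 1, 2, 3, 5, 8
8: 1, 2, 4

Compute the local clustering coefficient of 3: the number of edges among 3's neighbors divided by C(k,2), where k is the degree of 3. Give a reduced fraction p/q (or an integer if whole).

3's neighbors: 1, 2, 4, and 6 (k = 4).
Possible neighbor pairs: C(4,2) = 6. Edges among them: 1–2, 1–4, 2–4 → e = 3.
Clustering(3) = 3/6 = 1/2.

1/2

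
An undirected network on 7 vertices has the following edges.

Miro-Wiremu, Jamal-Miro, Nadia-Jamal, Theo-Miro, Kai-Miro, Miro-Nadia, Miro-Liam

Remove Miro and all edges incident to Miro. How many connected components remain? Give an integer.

Without Miro, the remaining ties split the others into: {Wiremu}; {Kai}; {Liam}; {Theo}; {Jamal, Nadia}.
That's 5 separate components.

5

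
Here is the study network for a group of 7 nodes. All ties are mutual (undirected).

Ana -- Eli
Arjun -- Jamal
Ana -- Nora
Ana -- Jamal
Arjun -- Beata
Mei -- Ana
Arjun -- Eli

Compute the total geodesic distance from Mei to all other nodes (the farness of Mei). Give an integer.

Distances from Mei: Ana:1, Arjun:3, Beata:4, Eli:2, Jamal:2, Nora:2.
Sum = 1 + 3 + 4 + 2 + 2 + 2 = 14.

14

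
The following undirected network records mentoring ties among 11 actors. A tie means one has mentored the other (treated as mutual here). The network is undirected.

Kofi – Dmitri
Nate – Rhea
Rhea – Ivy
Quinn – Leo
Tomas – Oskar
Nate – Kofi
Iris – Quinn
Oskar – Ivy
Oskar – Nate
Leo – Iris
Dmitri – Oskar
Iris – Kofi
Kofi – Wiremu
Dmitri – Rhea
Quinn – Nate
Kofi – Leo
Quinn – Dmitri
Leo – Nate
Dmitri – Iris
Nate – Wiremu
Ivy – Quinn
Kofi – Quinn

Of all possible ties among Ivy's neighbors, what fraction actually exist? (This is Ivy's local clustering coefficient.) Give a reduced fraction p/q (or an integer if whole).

Ivy's neighbors: Oskar, Quinn, and Rhea (k = 3).
Possible neighbor pairs: C(3,2) = 3. Edges among them: none → e = 0.
Clustering(Ivy) = 0/3 = 0.

0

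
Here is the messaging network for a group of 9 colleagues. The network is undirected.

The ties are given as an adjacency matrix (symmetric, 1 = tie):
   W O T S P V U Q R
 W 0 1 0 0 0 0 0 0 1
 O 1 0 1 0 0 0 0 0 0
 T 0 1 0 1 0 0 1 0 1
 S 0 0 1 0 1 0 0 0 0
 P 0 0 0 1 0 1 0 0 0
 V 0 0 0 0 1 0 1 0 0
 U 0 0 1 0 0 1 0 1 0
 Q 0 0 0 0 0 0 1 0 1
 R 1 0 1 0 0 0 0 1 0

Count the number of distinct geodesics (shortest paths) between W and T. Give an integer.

The shortest distance is 2. The length-2 paths are: W–R–T; W–O–T.
That gives 2 distinct shortest paths.

2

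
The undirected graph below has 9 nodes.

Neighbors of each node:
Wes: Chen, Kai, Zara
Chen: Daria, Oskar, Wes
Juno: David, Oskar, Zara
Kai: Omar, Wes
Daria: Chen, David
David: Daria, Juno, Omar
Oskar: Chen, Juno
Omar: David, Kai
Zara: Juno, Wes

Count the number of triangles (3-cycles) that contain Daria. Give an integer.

0

Daria's neighbors are Chen and David, but none of them are tied to each other, so no triangle contains Daria.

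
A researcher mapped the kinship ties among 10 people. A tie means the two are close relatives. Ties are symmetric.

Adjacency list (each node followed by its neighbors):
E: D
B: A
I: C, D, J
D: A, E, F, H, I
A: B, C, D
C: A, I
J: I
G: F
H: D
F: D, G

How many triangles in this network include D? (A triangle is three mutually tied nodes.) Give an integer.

0

D's neighbors are A, E, F, H, and I, but none of them are tied to each other, so no triangle contains D.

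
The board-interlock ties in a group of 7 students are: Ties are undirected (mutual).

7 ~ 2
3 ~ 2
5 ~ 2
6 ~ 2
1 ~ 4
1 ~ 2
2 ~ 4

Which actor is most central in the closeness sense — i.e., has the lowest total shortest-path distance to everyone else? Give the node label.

Farness (sum of distances to all others) for each node — 1:10, 2:6, 3:11, 4:10, 5:11, 6:11, 7:11.
The smallest farness is 6, for 2, so 2 has the highest closeness.

2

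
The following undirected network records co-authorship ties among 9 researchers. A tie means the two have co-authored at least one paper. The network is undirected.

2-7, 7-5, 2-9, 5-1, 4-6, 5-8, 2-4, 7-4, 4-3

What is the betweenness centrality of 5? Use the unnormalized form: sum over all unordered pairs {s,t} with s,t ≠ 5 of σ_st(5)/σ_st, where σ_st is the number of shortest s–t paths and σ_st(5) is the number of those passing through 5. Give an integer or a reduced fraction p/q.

Pairs whose geodesics pass through 5 — 9–8: 1; 9–1: 1; 3–8: 1; 3–1: 1; 4–8: 1; 4–1: 1; 7–8: 1; 7–1: 1; 8–6: 1; 8–1: 1; 8–2: 1; 6–1: 1; 1–2: 1.
All other pairs contribute 0.
Summing the contributions gives betweenness(5) = 13.

13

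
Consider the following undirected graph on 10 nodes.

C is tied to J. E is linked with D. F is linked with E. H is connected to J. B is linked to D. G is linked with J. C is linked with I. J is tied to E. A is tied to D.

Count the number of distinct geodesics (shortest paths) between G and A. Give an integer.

1

The shortest distance is 4, and the only length-4 path is G–J–E–D–A. So there is exactly 1 shortest path.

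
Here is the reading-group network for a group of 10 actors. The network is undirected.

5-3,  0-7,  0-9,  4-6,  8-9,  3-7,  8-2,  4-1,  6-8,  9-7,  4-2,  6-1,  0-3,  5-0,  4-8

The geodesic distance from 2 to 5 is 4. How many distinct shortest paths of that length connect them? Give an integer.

1

The shortest distance is 4, and the only length-4 path is 2–8–9–0–5. So there is exactly 1 shortest path.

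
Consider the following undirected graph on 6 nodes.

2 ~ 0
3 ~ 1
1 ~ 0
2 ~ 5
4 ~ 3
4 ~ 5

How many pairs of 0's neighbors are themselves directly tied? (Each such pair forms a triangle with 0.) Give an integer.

0

0's neighbors are 1 and 2, but none of them are tied to each other, so no triangle contains 0.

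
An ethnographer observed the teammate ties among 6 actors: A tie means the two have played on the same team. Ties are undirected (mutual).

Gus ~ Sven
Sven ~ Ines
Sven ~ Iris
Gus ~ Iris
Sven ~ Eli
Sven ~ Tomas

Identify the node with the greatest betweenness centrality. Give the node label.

Unnormalized betweenness of each node: Eli:0, Gus:0, Ines:0, Iris:0, Sven:9, Tomas:0.
Sven has the largest value, 9, making it the main broker — the node through which the most shortest paths run.

Sven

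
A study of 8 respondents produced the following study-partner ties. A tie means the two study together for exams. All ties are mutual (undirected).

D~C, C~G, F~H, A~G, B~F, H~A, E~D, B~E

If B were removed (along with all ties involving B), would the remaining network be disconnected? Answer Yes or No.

Even without B, every remaining node can still reach every other (the residual graph is connected), so B is not a cut vertex.

No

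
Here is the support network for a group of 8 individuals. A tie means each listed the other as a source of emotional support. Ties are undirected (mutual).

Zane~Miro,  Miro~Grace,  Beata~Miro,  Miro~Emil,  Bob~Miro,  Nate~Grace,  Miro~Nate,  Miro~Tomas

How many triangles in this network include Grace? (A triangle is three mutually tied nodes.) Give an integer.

1

Grace's neighbors: Miro and Nate.
Neighbor pairs that are themselves tied: Grace–Miro–Nate. Each forms one triangle with Grace, for 1 in total.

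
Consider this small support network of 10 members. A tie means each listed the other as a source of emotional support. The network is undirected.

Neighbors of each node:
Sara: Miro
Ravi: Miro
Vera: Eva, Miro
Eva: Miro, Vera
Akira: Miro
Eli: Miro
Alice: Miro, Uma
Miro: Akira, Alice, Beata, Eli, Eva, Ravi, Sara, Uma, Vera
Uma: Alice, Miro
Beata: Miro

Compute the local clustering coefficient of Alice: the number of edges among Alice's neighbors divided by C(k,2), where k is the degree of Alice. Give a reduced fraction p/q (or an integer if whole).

Alice's neighbors: Miro and Uma (k = 2).
Possible neighbor pairs: C(2,2) = 1. Edges among them: Miro–Uma → e = 1.
Clustering(Alice) = 1/1.

1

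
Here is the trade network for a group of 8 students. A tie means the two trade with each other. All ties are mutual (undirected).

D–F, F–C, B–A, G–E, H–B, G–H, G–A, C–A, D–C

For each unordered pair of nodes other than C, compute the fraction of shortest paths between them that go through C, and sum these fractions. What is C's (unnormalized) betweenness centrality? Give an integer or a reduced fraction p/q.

10

Pairs whose geodesics pass through C — E–F: 1; E–D: 1; A–F: 1; A–D: 1; G–F: 1; G–D: 1; F–B: 1; F–H: 2/2; B–D: 1; D–H: 2/2.
All other pairs contribute 0.
Summing the contributions gives betweenness(C) = 10.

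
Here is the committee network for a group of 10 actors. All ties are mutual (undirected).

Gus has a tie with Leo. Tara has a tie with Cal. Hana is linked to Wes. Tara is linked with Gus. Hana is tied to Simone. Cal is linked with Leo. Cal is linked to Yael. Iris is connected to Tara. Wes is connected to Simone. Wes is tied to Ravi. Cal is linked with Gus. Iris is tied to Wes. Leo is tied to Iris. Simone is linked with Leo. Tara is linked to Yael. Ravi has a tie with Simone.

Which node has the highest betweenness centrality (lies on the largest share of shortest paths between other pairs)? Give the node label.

Leo

Unnormalized betweenness of each node: Cal:49/12, Gus:7/12, Hana:0, Iris:23/3, Leo:139/12, Ravi:0, Simone:26/3, Tara:31/6, Wes:25/4, Yael:0.
Leo has the largest value, 139/12, making it the main broker — the node through which the most shortest paths run.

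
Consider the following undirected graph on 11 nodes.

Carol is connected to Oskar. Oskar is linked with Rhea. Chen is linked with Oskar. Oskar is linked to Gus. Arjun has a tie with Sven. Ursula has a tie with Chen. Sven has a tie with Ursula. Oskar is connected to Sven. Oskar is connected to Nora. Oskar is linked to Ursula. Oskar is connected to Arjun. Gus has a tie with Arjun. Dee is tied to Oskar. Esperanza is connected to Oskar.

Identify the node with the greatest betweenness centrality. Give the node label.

Oskar

Unnormalized betweenness of each node: Arjun:1/2, Carol:0, Chen:0, Dee:0, Esperanza:0, Gus:0, Nora:0, Oskar:79/2, Rhea:0, Sven:1/2, Ursula:1/2.
Oskar has the largest value, 79/2, making it the main broker — the node through which the most shortest paths run.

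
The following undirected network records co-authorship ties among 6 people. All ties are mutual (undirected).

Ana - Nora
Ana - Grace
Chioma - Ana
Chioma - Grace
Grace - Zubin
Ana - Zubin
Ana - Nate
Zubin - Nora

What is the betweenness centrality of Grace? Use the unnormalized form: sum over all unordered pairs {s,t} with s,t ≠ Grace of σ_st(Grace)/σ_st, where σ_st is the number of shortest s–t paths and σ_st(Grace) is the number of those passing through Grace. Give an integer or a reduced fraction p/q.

1/2

Pairs whose geodesics pass through Grace — Zubin–Chioma: 1/2.
All other pairs contribute 0.
Summing the contributions gives betweenness(Grace) = 1/2.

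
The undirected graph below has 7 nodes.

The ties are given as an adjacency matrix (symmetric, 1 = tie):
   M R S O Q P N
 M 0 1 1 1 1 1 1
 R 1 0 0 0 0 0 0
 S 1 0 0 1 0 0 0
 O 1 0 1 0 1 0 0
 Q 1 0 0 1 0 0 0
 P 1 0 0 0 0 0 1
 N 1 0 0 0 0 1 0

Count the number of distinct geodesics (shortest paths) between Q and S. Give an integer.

The shortest distance is 2. The length-2 paths are: Q–M–S; Q–O–S.
That gives 2 distinct shortest paths.

2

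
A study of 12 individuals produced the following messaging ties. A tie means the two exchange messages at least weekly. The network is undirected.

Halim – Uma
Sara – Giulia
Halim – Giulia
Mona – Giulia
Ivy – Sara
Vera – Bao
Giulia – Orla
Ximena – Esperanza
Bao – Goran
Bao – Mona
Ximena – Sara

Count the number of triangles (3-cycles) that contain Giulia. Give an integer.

Giulia's neighbors are Halim, Mona, Orla, and Sara, but none of them are tied to each other, so no triangle contains Giulia.

0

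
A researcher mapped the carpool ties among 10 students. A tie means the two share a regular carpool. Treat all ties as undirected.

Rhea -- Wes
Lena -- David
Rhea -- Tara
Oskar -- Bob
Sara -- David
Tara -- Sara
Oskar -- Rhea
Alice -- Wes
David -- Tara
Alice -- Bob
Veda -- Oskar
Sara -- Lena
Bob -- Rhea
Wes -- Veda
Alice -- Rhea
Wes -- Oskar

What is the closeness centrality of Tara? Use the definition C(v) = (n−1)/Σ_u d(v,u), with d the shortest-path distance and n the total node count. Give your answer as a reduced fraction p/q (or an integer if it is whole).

9/16

Distances from Tara: Alice:2, Bob:2, David:1, Lena:2, Oskar:2, Rhea:1, Sara:1, Veda:3, Wes:2. Sum = 16.
n = 10, so closeness = 9/16.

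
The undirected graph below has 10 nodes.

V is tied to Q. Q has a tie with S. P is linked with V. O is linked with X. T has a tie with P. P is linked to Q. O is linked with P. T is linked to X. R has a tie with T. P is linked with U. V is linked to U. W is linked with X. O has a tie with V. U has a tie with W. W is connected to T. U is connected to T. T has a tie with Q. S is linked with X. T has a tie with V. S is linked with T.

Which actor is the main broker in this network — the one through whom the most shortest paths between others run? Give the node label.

Unnormalized betweenness of each node: O:1, P:2, Q:1, R:0, S:1/2, T:89/6, U:1, V:2, W:1/2, X:19/6.
T has the largest value, 89/6, making it the main broker — the node through which the most shortest paths run.

T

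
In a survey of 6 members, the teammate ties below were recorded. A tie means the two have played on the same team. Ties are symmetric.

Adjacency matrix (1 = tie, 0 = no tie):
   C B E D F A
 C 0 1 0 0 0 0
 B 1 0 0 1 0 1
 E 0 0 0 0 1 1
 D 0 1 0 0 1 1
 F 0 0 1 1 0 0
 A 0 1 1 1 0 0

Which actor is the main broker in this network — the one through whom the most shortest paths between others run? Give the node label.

B

Unnormalized betweenness of each node: A:5/2, B:4, C:0, D:5/2, E:1/2, F:1/2.
B has the largest value, 4, making it the main broker — the node through which the most shortest paths run.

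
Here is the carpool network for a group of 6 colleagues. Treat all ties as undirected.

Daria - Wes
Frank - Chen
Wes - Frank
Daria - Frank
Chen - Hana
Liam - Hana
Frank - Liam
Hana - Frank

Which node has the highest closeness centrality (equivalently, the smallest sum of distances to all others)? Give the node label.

Farness (sum of distances to all others) for each node — Chen:8, Daria:8, Frank:5, Hana:7, Liam:8, Wes:8.
The smallest farness is 5, for Frank, so Frank has the highest closeness.

Frank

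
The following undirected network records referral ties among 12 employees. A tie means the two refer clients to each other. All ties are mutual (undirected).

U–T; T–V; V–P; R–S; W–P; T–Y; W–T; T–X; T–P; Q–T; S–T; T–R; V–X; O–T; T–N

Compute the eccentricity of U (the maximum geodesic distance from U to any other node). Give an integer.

2

Distances from U: N:2, O:2, P:2, Q:2, R:2, S:2, T:1, V:2, W:2, X:2, Y:2.
The largest is 2 (to Q, X, W, P, N, Y, V, S, R, and O), so the eccentricity of U is 2.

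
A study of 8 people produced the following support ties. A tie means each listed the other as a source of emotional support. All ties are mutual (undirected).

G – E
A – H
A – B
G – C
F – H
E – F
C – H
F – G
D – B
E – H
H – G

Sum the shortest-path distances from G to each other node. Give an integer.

Distances from G: A:2, B:3, C:1, D:4, E:1, F:1, H:1.
Sum = 2 + 3 + 1 + 4 + 1 + 1 + 1 = 13.

13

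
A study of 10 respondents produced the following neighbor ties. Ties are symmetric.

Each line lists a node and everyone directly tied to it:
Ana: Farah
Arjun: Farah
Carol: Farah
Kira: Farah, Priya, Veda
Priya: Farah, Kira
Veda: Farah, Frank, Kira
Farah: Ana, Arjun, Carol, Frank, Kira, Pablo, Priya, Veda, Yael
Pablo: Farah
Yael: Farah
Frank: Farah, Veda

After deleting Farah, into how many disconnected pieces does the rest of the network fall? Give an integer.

Without Farah, the remaining ties split the others into: {Pablo}; {Yael}; {Arjun}; {Frank, Kira, Priya, Veda}; {Ana}; {Carol}.
That's 6 separate components.

6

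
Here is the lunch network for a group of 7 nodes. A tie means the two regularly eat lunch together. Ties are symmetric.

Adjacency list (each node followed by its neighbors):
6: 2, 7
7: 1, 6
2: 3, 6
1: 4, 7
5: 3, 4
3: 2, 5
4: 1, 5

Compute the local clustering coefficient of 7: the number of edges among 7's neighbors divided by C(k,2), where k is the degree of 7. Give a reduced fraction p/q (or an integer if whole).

7's neighbors: 1 and 6 (k = 2).
Possible neighbor pairs: C(2,2) = 1. Edges among them: none → e = 0.
Clustering(7) = 0/1.

0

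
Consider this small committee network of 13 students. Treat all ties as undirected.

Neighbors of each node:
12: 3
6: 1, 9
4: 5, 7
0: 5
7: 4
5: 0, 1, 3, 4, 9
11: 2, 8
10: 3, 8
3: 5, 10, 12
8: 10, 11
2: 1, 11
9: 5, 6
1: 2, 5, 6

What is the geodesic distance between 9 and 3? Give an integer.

One shortest route is 9 – 5 – 3, which uses 2 edges, and 9 and 3 are not directly tied, so nothing shorter exists. So d(9,3) = 2.

2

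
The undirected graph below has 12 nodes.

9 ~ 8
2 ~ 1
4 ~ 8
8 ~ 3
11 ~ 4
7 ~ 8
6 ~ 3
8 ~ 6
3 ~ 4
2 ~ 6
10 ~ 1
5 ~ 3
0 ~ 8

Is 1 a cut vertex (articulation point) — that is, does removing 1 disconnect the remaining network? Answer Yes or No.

Removing 1 leaves {0, 2, 3, 4, 5, 6, 7, 8, 9, and 11} with no path to {10}, so the network splits into 2 components. 1 is a cut vertex.

Yes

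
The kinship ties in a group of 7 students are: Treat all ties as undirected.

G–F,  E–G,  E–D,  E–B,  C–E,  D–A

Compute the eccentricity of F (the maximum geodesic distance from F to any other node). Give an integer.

Distances from F: A:4, B:3, C:3, D:3, E:2, G:1.
The largest is 4 (to A), so the eccentricity of F is 4.

4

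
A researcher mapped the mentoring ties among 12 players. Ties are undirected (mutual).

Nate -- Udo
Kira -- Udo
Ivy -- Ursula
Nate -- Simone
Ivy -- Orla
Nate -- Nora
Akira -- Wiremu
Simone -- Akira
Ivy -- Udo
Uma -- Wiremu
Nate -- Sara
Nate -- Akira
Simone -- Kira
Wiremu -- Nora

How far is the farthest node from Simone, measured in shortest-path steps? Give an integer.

4

Distances from Simone: Akira:1, Ivy:3, Kira:1, Nate:1, Nora:2, Orla:4, Sara:2, Udo:2, Uma:3, Ursula:4, Wiremu:2.
The largest is 4 (to Orla and Ursula), so the eccentricity of Simone is 4.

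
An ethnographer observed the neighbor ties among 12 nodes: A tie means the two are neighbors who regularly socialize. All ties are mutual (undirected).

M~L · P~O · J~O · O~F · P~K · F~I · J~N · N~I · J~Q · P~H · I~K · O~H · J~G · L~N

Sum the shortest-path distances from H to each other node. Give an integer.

29

Distances from H: F:2, G:3, I:3, J:2, K:2, L:4, M:5, N:3, O:1, P:1, Q:3.
Sum = 2 + 3 + 3 + 2 + 2 + 4 + 5 + 3 + 1 + 1 + 3 = 29.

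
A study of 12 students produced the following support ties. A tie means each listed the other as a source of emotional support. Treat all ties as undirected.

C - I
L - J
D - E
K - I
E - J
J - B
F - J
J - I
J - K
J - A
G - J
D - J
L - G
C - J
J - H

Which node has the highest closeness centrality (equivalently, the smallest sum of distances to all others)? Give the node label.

J

Farness (sum of distances to all others) for each node — A:21, B:21, C:20, D:20, E:20, F:21, G:20, H:21, I:19, J:11, K:20, L:20.
The smallest farness is 11, for J, so J has the highest closeness.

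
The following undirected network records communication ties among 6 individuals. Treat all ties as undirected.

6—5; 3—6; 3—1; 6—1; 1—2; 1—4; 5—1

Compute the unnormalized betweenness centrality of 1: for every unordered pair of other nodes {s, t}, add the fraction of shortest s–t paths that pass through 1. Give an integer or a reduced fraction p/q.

15/2

Pairs whose geodesics pass through 1 — 4–3: 1; 4–6: 1; 4–5: 1; 4–2: 1; 3–5: 1/2; 3–2: 1; 6–2: 1; 5–2: 1.
All other pairs contribute 0.
Summing the contributions gives betweenness(1) = 15/2.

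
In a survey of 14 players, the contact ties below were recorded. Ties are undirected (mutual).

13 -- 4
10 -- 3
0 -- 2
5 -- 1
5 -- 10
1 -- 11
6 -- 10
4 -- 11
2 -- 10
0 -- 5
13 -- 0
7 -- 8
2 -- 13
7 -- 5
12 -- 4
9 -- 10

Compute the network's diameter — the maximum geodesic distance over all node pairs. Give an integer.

6

Eccentricity of each node (its greatest distance to any other): 0:3, 1:3, 2:4, 3:5, 4:5, 5:4, 6:5, 7:5, 8:6, 9:5, 10:4, 11:4, 12:6, 13:4.
The maximum eccentricity is 6, realized for instance by the pair 8–12 via 8 – 7 – 5 – 0 – 13 – 4 – 12. So the diameter is 6.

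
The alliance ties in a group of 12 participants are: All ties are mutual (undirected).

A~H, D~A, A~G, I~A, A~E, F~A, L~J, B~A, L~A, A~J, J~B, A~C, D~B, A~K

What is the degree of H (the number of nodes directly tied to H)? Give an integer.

1

H is directly tied to A. That is 1 neighbor, so the degree of H is 1.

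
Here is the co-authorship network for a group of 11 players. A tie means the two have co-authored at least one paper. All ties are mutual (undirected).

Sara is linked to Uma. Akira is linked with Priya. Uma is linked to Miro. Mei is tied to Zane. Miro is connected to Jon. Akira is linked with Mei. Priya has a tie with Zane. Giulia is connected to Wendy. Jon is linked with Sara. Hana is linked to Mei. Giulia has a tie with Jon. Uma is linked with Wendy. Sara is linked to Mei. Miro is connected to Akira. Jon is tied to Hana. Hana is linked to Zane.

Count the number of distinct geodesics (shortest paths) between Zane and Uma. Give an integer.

The shortest distance is 3, and the only length-3 path is Zane–Mei–Sara–Uma. So there is exactly 1 shortest path.

1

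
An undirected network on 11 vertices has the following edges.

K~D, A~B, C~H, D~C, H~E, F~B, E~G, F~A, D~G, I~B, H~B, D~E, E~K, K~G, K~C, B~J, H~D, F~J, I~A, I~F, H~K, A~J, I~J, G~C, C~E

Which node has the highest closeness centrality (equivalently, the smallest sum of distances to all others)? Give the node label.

Farness (sum of distances to all others) for each node — A:22, B:16, C:19, D:19, E:19, F:22, G:25, H:15, I:22, J:22, K:19.
The smallest farness is 15, for H, so H has the highest closeness.

H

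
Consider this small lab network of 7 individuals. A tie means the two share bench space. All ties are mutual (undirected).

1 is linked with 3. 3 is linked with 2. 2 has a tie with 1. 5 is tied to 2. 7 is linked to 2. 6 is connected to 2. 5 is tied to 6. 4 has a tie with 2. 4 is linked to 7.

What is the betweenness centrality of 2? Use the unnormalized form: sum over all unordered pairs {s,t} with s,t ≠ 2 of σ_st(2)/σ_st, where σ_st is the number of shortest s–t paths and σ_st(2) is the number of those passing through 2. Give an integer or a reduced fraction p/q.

12

Pairs whose geodesics pass through 2 — 3–4: 1; 3–6: 1; 3–7: 1; 3–5: 1; 1–4: 1; 1–6: 1; 1–7: 1; 1–5: 1; 4–6: 1; 4–5: 1; 6–7: 1; 7–5: 1.
All other pairs contribute 0.
Summing the contributions gives betweenness(2) = 12.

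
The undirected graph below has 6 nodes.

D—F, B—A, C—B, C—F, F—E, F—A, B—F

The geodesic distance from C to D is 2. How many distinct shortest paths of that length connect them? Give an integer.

The shortest distance is 2, and the only length-2 path is C–F–D. So there is exactly 1 shortest path.

1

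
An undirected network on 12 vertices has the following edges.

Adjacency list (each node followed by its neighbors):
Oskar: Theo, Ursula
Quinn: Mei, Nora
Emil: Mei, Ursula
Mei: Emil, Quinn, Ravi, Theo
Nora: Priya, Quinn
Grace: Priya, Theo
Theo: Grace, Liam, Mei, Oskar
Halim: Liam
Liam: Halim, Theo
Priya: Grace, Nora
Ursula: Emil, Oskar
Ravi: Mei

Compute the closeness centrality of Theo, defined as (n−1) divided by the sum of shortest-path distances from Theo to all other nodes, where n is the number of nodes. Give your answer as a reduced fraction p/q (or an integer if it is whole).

11/19

Distances from Theo: Emil:2, Grace:1, Halim:2, Liam:1, Mei:1, Nora:3, Oskar:1, Priya:2, Quinn:2, Ravi:2, Ursula:2. Sum = 19.
n = 12, so closeness = 11/19.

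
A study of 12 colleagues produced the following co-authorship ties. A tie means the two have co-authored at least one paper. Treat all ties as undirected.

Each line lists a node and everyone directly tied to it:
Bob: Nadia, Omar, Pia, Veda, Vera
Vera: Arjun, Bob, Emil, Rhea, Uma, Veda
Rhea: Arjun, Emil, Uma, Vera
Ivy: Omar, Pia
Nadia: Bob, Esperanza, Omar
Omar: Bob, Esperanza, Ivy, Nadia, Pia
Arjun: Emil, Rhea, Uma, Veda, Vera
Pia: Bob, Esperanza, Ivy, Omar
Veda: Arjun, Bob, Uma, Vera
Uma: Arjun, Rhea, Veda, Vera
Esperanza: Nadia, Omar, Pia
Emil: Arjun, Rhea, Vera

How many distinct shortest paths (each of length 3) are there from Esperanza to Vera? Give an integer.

The shortest distance is 3. The length-3 paths are: Esperanza–Nadia–Bob–Vera; Esperanza–Pia–Bob–Vera; Esperanza–Omar–Bob–Vera.
That gives 3 distinct shortest paths.

3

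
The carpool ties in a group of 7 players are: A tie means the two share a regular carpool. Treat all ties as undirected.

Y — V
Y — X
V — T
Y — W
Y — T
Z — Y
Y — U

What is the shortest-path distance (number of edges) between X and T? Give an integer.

One shortest route is X – Y – T, which uses 2 edges, and X and T are not directly tied, so nothing shorter exists. So d(X,T) = 2.

2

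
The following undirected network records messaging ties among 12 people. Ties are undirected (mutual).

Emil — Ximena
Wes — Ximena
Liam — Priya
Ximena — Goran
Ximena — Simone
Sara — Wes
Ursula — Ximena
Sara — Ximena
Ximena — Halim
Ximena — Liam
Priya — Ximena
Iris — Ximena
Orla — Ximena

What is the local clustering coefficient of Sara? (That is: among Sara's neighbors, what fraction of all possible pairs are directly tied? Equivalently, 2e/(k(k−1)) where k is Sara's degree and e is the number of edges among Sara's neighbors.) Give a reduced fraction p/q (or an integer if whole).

1

Sara's neighbors: Wes and Ximena (k = 2).
Possible neighbor pairs: C(2,2) = 1. Edges among them: Wes–Ximena → e = 1.
Clustering(Sara) = 1/1.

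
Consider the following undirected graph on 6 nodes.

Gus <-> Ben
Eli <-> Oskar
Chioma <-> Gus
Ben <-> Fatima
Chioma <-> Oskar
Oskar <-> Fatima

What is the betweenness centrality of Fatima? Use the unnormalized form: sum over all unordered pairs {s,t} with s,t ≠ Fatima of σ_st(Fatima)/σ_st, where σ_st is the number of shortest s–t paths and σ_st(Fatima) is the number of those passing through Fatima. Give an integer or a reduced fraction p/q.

Pairs whose geodesics pass through Fatima — Ben–Eli: 1; Ben–Oskar: 1.
All other pairs contribute 0.
Summing the contributions gives betweenness(Fatima) = 2.

2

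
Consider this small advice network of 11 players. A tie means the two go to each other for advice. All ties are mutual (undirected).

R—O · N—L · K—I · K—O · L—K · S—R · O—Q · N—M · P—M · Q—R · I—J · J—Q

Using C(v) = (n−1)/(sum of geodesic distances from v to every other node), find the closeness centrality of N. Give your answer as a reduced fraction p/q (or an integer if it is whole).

10/29

Distances from N: I:3, J:4, K:2, L:1, M:1, O:3, P:2, Q:4, R:4, S:5. Sum = 29.
n = 11, so closeness = 10/29.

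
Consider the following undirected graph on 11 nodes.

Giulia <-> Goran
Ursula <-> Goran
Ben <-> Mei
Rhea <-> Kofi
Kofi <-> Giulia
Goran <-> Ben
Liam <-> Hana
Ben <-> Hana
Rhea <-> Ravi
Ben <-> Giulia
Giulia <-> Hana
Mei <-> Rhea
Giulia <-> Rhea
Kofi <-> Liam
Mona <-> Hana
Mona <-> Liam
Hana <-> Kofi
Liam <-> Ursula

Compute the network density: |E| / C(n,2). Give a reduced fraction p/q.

18/55

There are 18 edges and 11 nodes, so the maximum possible is C(11,2) = 55.
Density = 18/55.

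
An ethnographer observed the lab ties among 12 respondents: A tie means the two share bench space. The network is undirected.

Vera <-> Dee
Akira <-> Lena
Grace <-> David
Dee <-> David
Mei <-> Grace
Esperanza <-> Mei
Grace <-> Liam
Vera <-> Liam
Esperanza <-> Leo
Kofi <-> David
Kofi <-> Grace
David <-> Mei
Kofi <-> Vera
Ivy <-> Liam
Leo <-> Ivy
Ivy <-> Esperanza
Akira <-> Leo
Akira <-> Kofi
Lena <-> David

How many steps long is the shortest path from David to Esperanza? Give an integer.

One shortest route is David – Mei – Esperanza, which uses 2 edges, and David and Esperanza are not directly tied, so nothing shorter exists. So d(David,Esperanza) = 2.

2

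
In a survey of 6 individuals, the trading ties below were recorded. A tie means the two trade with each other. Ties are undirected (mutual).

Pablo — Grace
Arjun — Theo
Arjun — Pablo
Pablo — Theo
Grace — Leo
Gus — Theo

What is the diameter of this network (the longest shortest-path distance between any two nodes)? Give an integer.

Eccentricity of each node (its greatest distance to any other): Arjun:3, Grace:3, Gus:4, Leo:4, Pablo:2, Theo:3.
The maximum eccentricity is 4, realized for instance by the pair Leo–Gus via Leo – Grace – Pablo – Theo – Gus. So the diameter is 4.

4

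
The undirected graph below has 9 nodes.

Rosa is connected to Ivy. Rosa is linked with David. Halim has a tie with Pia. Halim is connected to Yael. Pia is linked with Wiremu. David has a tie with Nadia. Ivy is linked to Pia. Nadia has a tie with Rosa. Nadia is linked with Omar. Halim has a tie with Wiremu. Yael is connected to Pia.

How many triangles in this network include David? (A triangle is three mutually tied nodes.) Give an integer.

1

David's neighbors: Nadia and Rosa.
Neighbor pairs that are themselves tied: David–Nadia–Rosa. Each forms one triangle with David, for 1 in total.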